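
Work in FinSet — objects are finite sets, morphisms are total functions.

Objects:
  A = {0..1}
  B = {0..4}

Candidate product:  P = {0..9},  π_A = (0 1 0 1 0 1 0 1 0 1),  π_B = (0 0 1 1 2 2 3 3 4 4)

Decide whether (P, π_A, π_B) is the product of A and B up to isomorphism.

Answer: VALID PRODUCT

Work:
|A|·|B| = 2·5 = 10;  |P| = 10
Check the pairing map k ↦ (π_A(k), π_B(k)):
  0 -> (0,0)
  1 -> (1,0)
  2 -> (0,1)
  3 -> (1,1)
  4 -> (0,2)
  5 -> (1,2)
  6 -> (0,3)
  7 -> (1,3)
  8 -> (0,4)
  9 -> (1,4)
distinct pairs in image: 10 / 10 needed
  → bijection onto A×B; projections well-typed.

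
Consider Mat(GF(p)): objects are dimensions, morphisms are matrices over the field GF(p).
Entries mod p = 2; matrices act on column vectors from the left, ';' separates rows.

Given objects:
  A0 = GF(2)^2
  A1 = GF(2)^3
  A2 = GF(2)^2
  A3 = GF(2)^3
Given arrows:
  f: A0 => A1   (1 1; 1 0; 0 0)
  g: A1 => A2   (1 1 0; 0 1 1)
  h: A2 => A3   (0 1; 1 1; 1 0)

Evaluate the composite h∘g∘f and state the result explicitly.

  e0=(1,0) f=>(1,1,0) g=>(0,1) h=>(1,1,0)
  e1=(0,1) f=>(1,0,0) g=>(1,0) h=>(0,1,1)
composite: (1 0; 1 1; 0 1)

Answer: (1 0; 1 1; 0 1)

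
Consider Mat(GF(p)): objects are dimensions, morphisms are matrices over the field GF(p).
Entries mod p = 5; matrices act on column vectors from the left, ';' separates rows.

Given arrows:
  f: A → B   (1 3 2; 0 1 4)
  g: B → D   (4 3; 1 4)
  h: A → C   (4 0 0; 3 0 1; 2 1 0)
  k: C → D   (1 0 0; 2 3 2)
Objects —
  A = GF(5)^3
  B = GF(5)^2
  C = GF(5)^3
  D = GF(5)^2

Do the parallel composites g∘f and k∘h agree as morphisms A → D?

1) trace f;g:
  e0=⟨1,0,0⟩ f→⟨1,0⟩ g→⟨4,1⟩
  e1=⟨0,1,0⟩ f→⟨3,1⟩ g→⟨0,2⟩
  e2=⟨0,0,1⟩ f→⟨2,4⟩ g→⟨0,3⟩
  result₁ = (4 0 0; 1 2 3)
2) trace h;k:
  e0=⟨1,0,0⟩ h→⟨4,3,2⟩ k→⟨4,1⟩
  e1=⟨0,1,0⟩ h→⟨0,0,1⟩ k→⟨0,2⟩
  e2=⟨0,0,1⟩ h→⟨0,1,0⟩ k→⟨0,3⟩
  result₂ = (4 0 0; 1 2 3)
Equal? equal; square commutes

Answer: COMMUTES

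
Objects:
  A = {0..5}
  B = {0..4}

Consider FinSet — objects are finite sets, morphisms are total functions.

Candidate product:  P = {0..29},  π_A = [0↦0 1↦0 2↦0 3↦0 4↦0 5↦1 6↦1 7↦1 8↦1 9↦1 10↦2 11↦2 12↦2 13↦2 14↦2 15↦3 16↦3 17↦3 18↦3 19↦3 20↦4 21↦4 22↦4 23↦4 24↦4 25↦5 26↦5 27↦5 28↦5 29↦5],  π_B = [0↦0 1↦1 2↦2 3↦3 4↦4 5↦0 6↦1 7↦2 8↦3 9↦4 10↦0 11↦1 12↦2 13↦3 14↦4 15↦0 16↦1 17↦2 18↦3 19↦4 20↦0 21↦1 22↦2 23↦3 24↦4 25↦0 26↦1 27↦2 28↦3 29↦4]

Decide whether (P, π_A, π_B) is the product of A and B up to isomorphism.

Answer: VALID PRODUCT

Trace:
|A|·|B| = 6·5 = 30;  |P| = 30
Check the pairing map k ↦ (π_A(k), π_B(k)):
  0 ↦ (0,0)
  1 ↦ (0,1)
  2 ↦ (0,2)
  3 ↦ (0,3)
  4 ↦ (0,4)
  5 ↦ (1,0)
  6 ↦ (1,1)
  7 ↦ (1,2)
  8 ↦ (1,3)
  9 ↦ (1,4)
  10 ↦ (2,0)
  11 ↦ (2,1)
  12 ↦ (2,2)
  13 ↦ (2,3)
  14 ↦ (2,4)
  15 ↦ (3,0)
  16 ↦ (3,1)
  17 ↦ (3,2)
  18 ↦ (3,3)
  19 ↦ (3,4)
  20 ↦ (4,0)
  21 ↦ (4,1)
  22 ↦ (4,2)
  23 ↦ (4,3)
  24 ↦ (4,4)
  25 ↦ (5,0)
  26 ↦ (5,1)
  27 ↦ (5,2)
  28 ↦ (5,3)
  29 ↦ (5,4)
distinct pairs in image: 30 / 30 needed
  → bijection onto A×B; projections well-typed.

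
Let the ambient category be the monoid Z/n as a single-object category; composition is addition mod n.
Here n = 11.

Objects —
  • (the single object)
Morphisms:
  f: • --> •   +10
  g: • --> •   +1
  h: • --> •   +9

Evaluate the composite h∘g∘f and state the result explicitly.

  0 +10≡10 +1≡0 +9≡9  (mod 11)
composite: +9

Answer: +9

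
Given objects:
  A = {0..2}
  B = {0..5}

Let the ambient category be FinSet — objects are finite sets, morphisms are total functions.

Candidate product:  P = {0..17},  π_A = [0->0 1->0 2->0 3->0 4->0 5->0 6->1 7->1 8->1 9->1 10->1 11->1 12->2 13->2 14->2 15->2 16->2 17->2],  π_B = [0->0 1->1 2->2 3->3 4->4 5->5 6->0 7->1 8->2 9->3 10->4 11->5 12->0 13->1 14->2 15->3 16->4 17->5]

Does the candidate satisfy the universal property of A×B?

Answer: VALID PRODUCT

Trace:
|A|·|B| = 3·6 = 18;  |P| = 18
Check the pairing map k ↦ (π_A(k), π_B(k)):
  0 -> (0,0)
  1 -> (0,1)
  2 -> (0,2)
  3 -> (0,3)
  4 -> (0,4)
  5 -> (0,5)
  6 -> (1,0)
  7 -> (1,1)
  8 -> (1,2)
  9 -> (1,3)
  10 -> (1,4)
  11 -> (1,5)
  12 -> (2,0)
  13 -> (2,1)
  14 -> (2,2)
  15 -> (2,3)
  16 -> (2,4)
  17 -> (2,5)
distinct pairs in image: 18 / 18 needed
  → bijection onto A×B; projections well-typed.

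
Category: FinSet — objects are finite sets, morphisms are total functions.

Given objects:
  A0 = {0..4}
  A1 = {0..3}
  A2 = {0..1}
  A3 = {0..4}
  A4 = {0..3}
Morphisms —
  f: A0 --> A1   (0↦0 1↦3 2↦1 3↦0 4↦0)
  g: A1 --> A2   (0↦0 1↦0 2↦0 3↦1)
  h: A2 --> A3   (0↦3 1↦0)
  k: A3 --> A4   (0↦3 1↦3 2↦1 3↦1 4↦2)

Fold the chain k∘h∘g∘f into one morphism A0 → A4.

Answer: (0↦1 1↦3 2↦1 3↦1 4↦1)

Trace:
  0 f-->0 g-->0 h-->3 k-->1
  1 f-->3 g-->1 h-->0 k-->3
  2 f-->1 g-->0 h-->3 k-->1
  3 f-->0 g-->0 h-->3 k-->1
  4 f-->0 g-->0 h-->3 k-->1
⟦path⟧: (0↦1 1↦3 2↦1 3↦1 4↦1)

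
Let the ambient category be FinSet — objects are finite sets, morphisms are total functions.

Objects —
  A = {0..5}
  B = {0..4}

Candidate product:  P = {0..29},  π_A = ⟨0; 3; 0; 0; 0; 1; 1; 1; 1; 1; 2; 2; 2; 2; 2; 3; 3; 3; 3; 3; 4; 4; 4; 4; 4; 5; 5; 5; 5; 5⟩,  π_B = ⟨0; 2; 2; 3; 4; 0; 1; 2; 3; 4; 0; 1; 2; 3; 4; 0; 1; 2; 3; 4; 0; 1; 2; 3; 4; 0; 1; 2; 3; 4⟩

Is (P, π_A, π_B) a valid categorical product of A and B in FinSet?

Answer: NOT A VALID PRODUCT — duplicate pair at indices 17,1

Work:
|A|·|B| = 6·5 = 30;  |P| = 30
Check the pairing map k ↦ (π_A(k), π_B(k)):
  0 ↦ (0,0)
  1 ↦ (3,2)
  2 ↦ (0,2)
  3 ↦ (0,3)
  4 ↦ (0,4)
  5 ↦ (1,0)
  6 ↦ (1,1)
  7 ↦ (1,2)
  8 ↦ (1,3)
  9 ↦ (1,4)
  10 ↦ (2,0)
  11 ↦ (2,1)
  12 ↦ (2,2)
  13 ↦ (2,3)
  14 ↦ (2,4)
  15 ↦ (3,0)
  16 ↦ (3,1)
  17 ↦ (3,2)  ✗ repeats pair of k=1
  18 ↦ (3,3)
  19 ↦ (3,4)
  20 ↦ (4,0)
  21 ↦ (4,1)
  22 ↦ (4,2)
  23 ↦ (4,3)
  24 ↦ (4,4)
  25 ↦ (5,0)
  26 ↦ (5,1)
  27 ↦ (5,2)
  28 ↦ (5,3)
  29 ↦ (5,4)
distinct pairs in image: 29 / 30 needed
  → (3,2) hit at k=1 and k=17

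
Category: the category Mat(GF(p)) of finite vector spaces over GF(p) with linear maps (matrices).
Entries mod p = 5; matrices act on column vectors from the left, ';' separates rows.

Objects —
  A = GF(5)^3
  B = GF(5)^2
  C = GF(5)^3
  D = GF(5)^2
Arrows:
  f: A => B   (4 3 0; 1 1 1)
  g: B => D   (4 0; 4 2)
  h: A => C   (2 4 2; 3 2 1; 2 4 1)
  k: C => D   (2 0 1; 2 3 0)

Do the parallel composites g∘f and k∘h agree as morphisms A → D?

Answer: COMMUTES

Work:
1) trace f;g:
  e0=[1,0,0] f=>[4,1] g=>[1,3]
  e1=[0,1,0] f=>[3,1] g=>[2,4]
  e2=[0,0,1] f=>[0,1] g=>[0,2]
  ⟦path⟧₁ = (1 2 0; 3 4 2)
2) trace h;k:
  e0=[1,0,0] h=>[2,3,2] k=>[1,3]
  e1=[0,1,0] h=>[4,2,4] k=>[2,4]
  e2=[0,0,1] h=>[2,1,1] k=>[0,2]
  ⟦path⟧₂ = (1 2 0; 3 4 2)
Equal? equal; square commutes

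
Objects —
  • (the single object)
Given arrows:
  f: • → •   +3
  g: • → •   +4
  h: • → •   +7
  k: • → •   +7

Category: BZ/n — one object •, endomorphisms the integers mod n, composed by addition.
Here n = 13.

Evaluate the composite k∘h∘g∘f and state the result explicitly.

  0 +3≡3 +4≡7 +7≡1 +7≡8  (mod 13)
composite: +8

Answer: +8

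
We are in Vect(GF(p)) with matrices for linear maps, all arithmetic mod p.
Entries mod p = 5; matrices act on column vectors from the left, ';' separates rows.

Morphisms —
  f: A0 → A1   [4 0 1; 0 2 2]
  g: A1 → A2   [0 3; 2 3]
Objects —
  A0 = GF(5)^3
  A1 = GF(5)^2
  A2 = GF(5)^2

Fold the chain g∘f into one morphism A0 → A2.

Answer: [0 1 1; 3 1 3]

Derivation:
  e0=⟨1,0,0⟩ f→⟨4,0⟩ g→⟨0,3⟩
  e1=⟨0,1,0⟩ f→⟨0,2⟩ g→⟨1,1⟩
  e2=⟨0,0,1⟩ f→⟨1,2⟩ g→⟨1,3⟩
⟦path⟧: [0 1 1; 3 1 3]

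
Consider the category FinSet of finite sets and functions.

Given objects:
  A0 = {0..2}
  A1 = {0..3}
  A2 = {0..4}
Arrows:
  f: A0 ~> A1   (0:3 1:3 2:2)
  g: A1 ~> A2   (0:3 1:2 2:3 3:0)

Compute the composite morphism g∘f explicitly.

Answer: (0:0 1:0 2:3)

Derivation:
  0 f~>3 g~>0
  1 f~>3 g~>0
  2 f~>2 g~>3
composite: (0:0 1:0 2:3)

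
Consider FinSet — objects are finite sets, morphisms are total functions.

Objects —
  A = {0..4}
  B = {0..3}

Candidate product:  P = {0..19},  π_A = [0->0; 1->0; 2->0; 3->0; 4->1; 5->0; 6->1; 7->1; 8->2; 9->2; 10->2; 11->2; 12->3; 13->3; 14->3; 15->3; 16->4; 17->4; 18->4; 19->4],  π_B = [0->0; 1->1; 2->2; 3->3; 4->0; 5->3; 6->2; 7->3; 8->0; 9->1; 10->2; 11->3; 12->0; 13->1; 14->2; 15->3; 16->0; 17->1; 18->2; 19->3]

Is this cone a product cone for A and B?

Answer: NOT A VALID PRODUCT — duplicate pair at indices 3,5

Trace:
|A|·|B| = 5·4 = 20;  |P| = 20
Check the pairing map k ↦ (π_A(k), π_B(k)):
  0 -> (0,0)
  1 -> (0,1)
  2 -> (0,2)
  3 -> (0,3)
  4 -> (1,0)
  5 -> (0,3)  ✗ repeats pair of k=3
  6 -> (1,2)
  7 -> (1,3)
  8 -> (2,0)
  9 -> (2,1)
  10 -> (2,2)
  11 -> (2,3)
  12 -> (3,0)
  13 -> (3,1)
  14 -> (3,2)
  15 -> (3,3)
  16 -> (4,0)
  17 -> (4,1)
  18 -> (4,2)
  19 -> (4,3)
distinct pairs in image: 19 / 20 needed
  → (0,3) hit at k=3 and k=5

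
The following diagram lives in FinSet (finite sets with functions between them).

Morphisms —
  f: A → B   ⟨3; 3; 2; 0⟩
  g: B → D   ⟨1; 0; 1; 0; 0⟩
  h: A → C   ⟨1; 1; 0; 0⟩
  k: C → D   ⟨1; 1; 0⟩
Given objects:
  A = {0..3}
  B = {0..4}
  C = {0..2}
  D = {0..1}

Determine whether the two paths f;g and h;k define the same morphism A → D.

Path 1 = f;g:
  0 f→3 g→0
  1 f→3 g→0
  2 f→2 g→1
  3 f→0 g→1
  ⟦path⟧₁ = ⟨0; 0; 1; 1⟩
Path 2 = h;k:
  0 h→1 k→1
  1 h→1 k→1
  2 h→0 k→1
  3 h→0 k→1
  ⟦path⟧₂ = ⟨1; 1; 1; 1⟩
Equal? distinct morphisms ✗

Answer: DOES NOT COMMUTE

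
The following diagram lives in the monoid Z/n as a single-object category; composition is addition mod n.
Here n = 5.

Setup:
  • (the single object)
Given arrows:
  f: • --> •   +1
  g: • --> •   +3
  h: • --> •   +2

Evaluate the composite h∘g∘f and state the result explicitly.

Answer: +1

Trace:
  0 +1≡1 +3≡4 +2≡1  (mod 5)
⟦path⟧: +1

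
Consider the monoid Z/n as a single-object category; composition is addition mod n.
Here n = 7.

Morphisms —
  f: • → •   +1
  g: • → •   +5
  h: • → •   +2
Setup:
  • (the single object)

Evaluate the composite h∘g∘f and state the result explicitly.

  0 +1≡1 +5≡6 +2≡1  (mod 7)
⟦path⟧: +1

Answer: +1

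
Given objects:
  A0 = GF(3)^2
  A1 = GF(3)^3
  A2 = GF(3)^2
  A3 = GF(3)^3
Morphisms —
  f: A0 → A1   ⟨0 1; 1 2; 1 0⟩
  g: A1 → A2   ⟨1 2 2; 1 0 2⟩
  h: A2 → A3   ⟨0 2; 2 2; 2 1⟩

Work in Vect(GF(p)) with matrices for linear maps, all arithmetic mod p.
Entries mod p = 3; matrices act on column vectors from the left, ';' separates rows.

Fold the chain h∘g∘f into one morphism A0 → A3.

  e0=⟨1,0⟩ f→⟨0,1,1⟩ g→⟨1,2⟩ h→⟨1,0,1⟩
  e1=⟨0,1⟩ f→⟨1,2,0⟩ g→⟨2,1⟩ h→⟨2,0,2⟩
composite: ⟨1 2; 0 0; 1 2⟩

Answer: ⟨1 2; 0 0; 1 2⟩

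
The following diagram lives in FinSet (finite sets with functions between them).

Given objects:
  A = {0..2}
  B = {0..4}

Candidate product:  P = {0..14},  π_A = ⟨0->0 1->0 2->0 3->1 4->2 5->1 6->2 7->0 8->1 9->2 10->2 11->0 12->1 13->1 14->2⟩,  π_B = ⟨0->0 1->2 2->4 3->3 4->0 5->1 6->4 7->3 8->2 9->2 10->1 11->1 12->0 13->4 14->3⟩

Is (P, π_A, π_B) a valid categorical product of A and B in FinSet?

|A|·|B| = 3·5 = 15;  |P| = 15
Check the pairing map k ↦ (π_A(k), π_B(k)):
  0 -> (0,0)
  1 -> (0,2)
  2 -> (0,4)
  3 -> (1,3)
  4 -> (2,0)
  5 -> (1,1)
  6 -> (2,4)
  7 -> (0,3)
  8 -> (1,2)
  9 -> (2,2)
  10 -> (2,1)
  11 -> (0,1)
  12 -> (1,0)
  13 -> (1,4)
  14 -> (2,3)
distinct pairs in image: 15 / 15 needed
  → bijection onto A×B; projections well-typed.

Answer: VALID PRODUCT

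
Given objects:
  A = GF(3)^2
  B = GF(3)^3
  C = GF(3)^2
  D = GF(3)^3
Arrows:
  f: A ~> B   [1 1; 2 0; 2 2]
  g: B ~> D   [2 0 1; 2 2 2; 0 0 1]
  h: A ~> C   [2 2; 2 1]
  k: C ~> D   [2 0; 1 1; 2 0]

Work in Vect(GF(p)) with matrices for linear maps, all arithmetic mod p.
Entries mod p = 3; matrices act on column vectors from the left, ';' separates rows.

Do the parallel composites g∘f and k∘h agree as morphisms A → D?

Along f;g (path 1):
  e0=[1,0] f~>[1,2,2] g~>[1,1,2]
  e1=[0,1] f~>[1,0,2] g~>[1,0,2]
  composite₁ = [1 1; 1 0; 2 2]
Along h;k (path 2):
  e0=[1,0] h~>[2,2] k~>[1,1,1]
  e1=[0,1] h~>[2,1] k~>[1,0,1]
  composite₂ = [1 1; 1 0; 1 1]
Equal? distinct morphisms ✗

Answer: DOES NOT COMMUTE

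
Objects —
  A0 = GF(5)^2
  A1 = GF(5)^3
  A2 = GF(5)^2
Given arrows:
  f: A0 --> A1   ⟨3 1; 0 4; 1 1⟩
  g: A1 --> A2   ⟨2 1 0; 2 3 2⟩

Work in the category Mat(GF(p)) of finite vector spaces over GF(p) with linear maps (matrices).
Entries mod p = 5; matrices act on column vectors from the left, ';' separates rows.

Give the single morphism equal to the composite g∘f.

  e0=⟨1,0⟩ f-->⟨3,0,1⟩ g-->⟨1,3⟩
  e1=⟨0,1⟩ f-->⟨1,4,1⟩ g-->⟨1,1⟩
result: ⟨1 1; 3 1⟩

Answer: ⟨1 1; 3 1⟩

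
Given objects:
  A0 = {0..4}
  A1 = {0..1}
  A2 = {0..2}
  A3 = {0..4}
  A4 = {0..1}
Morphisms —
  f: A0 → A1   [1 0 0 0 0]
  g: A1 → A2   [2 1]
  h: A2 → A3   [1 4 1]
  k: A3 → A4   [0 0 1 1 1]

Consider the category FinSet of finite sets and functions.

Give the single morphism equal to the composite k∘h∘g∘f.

  0 f→1 g→1 h→4 k→1
  1 f→0 g→2 h→1 k→0
  2 f→0 g→2 h→1 k→0
  3 f→0 g→2 h→1 k→0
  4 f→0 g→2 h→1 k→0
composite: [1 0 0 0 0]

Answer: [1 0 0 0 0]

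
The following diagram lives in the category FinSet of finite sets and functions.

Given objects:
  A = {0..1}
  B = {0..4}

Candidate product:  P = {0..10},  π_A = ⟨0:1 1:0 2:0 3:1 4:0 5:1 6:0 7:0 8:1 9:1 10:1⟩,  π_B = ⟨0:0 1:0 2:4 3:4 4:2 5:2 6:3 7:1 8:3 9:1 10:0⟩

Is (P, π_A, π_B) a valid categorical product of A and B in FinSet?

|A|·|B| = 2·5 = 10;  |P| = 11
  → cardinalities differ; no bijection possible.

Answer: NOT A VALID PRODUCT — |P|=11 ≠ |A|·|B|=10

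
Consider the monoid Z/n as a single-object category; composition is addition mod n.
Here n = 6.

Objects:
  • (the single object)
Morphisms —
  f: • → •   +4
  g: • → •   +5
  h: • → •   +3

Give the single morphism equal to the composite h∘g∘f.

  0 +4≡4 +5≡3 +3≡0  (mod 6)
⟦path⟧: +0

Answer: +0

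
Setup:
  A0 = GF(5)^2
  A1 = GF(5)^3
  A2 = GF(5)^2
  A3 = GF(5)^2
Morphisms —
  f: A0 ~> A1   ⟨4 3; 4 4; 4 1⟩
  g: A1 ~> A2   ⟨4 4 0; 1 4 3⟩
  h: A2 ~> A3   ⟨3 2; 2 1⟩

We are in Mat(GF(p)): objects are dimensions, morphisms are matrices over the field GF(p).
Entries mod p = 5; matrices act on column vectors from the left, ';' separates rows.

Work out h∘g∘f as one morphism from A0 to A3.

Answer: ⟨0 3; 1 3⟩

Trace:
  e0=⟨1,0⟩ f~>⟨4,4,4⟩ g~>⟨2,2⟩ h~>⟨0,1⟩
  e1=⟨0,1⟩ f~>⟨3,4,1⟩ g~>⟨3,2⟩ h~>⟨3,3⟩
⟦path⟧: ⟨0 3; 1 3⟩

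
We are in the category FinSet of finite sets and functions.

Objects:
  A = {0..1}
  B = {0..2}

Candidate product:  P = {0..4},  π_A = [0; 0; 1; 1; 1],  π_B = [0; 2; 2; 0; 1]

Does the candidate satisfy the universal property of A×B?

|A|·|B| = 2·3 = 6;  |P| = 5
  → cardinalities differ; no bijection possible.

Answer: NOT A VALID PRODUCT — |P|=5 ≠ |A|·|B|=6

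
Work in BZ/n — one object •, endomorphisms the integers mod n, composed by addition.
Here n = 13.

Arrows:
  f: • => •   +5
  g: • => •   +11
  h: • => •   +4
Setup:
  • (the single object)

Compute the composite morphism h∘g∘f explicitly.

Answer: +7

Derivation:
  0 +5≡5 +11≡3 +4≡7  (mod 13)
composite: +7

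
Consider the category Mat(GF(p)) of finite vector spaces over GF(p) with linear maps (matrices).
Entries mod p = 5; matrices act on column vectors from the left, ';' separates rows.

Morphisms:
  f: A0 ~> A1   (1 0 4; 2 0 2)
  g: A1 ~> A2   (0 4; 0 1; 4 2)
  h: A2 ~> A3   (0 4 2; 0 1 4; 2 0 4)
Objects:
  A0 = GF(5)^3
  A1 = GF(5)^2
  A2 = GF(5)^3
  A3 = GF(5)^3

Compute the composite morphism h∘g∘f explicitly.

Answer: (4 0 3; 4 0 2; 3 0 1)

Trace:
  e0=⟨1,0,0⟩ f~>⟨1,2⟩ g~>⟨3,2,3⟩ h~>⟨4,4,3⟩
  e1=⟨0,1,0⟩ f~>⟨0,0⟩ g~>⟨0,0,0⟩ h~>⟨0,0,0⟩
  e2=⟨0,0,1⟩ f~>⟨4,2⟩ g~>⟨3,2,0⟩ h~>⟨3,2,1⟩
⟦path⟧: (4 0 3; 4 0 2; 3 0 1)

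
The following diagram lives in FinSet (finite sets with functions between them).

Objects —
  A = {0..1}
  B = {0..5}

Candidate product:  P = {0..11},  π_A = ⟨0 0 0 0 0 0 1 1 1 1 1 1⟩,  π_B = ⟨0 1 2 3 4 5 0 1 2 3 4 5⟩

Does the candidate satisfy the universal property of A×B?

Answer: VALID PRODUCT

Work:
|A|·|B| = 2·6 = 12;  |P| = 12
Check the pairing map k ↦ (π_A(k), π_B(k)):
  0 : (0,0)
  1 : (0,1)
  2 : (0,2)
  3 : (0,3)
  4 : (0,4)
  5 : (0,5)
  6 : (1,0)
  7 : (1,1)
  8 : (1,2)
  9 : (1,3)
  10 : (1,4)
  11 : (1,5)
distinct pairs in image: 12 / 12 needed
  → bijection onto A×B; projections well-typed.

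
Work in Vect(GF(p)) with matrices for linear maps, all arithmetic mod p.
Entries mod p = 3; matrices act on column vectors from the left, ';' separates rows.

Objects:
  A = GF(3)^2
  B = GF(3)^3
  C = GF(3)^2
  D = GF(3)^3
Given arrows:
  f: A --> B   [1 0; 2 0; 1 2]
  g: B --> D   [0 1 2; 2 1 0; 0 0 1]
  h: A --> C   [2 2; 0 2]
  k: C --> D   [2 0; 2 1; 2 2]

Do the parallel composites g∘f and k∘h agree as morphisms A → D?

Answer: COMMUTES

Work:
1) trace f;g:
  e0=⟨1,0⟩ f-->⟨1,2,1⟩ g-->⟨1,1,1⟩
  e1=⟨0,1⟩ f-->⟨0,0,2⟩ g-->⟨1,0,2⟩
  composite₁ = [1 1; 1 0; 1 2]
2) trace h;k:
  e0=⟨1,0⟩ h-->⟨2,0⟩ k-->⟨1,1,1⟩
  e1=⟨0,1⟩ h-->⟨2,2⟩ k-->⟨1,0,2⟩
  composite₂ = [1 1; 1 0; 1 2]
Equal? same morphism ✓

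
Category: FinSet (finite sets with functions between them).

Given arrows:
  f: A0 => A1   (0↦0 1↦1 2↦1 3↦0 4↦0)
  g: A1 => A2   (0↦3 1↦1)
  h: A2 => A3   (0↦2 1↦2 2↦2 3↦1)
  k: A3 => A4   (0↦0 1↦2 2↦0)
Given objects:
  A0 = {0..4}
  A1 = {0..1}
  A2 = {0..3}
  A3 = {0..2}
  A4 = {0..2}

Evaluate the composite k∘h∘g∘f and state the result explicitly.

  0 f=>0 g=>3 h=>1 k=>2
  1 f=>1 g=>1 h=>2 k=>0
  2 f=>1 g=>1 h=>2 k=>0
  3 f=>0 g=>3 h=>1 k=>2
  4 f=>0 g=>3 h=>1 k=>2
result: (0↦2 1↦0 2↦0 3↦2 4↦2)

Answer: (0↦2 1↦0 2↦0 3↦2 4↦2)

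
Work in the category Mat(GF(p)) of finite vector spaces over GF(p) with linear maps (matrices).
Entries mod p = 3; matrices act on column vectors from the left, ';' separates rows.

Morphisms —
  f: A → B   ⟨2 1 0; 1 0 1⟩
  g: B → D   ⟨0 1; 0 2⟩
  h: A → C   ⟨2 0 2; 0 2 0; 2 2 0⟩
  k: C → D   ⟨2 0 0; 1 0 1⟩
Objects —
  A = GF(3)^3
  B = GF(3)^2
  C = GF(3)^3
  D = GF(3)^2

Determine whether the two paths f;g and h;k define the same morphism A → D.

Answer: DOES NOT COMMUTE

Work:
1) trace f;g:
  e0=⟨1,0,0⟩ f→⟨2,1⟩ g→⟨1,2⟩
  e1=⟨0,1,0⟩ f→⟨1,0⟩ g→⟨0,0⟩
  e2=⟨0,0,1⟩ f→⟨0,1⟩ g→⟨1,2⟩
  result₁ = ⟨1 0 1; 2 0 2⟩
2) trace h;k:
  e0=⟨1,0,0⟩ h→⟨2,0,2⟩ k→⟨1,1⟩
  e1=⟨0,1,0⟩ h→⟨0,2,2⟩ k→⟨0,2⟩
  e2=⟨0,0,1⟩ h→⟨2,0,0⟩ k→⟨1,2⟩
  result₂ = ⟨1 0 1; 1 2 2⟩
Equal? NO — does not commute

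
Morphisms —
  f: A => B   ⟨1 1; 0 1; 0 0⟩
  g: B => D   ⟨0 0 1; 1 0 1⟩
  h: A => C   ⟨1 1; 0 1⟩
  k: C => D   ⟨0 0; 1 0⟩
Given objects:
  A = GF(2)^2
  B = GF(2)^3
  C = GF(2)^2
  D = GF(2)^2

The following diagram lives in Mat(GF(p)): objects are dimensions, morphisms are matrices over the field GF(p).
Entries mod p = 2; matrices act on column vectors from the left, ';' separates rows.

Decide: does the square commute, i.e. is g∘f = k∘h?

Answer: COMMUTES

Derivation:
Path 1 = f;g:
  e0=⟨1,0⟩ f=>⟨1,0,0⟩ g=>⟨0,1⟩
  e1=⟨0,1⟩ f=>⟨1,1,0⟩ g=>⟨0,1⟩
  ⟦path⟧₁ = ⟨0 0; 1 1⟩
Path 2 = h;k:
  e0=⟨1,0⟩ h=>⟨1,0⟩ k=>⟨0,1⟩
  e1=⟨0,1⟩ h=>⟨1,1⟩ k=>⟨0,1⟩
  ⟦path⟧₂ = ⟨0 0; 1 1⟩
Equal? YES — commutes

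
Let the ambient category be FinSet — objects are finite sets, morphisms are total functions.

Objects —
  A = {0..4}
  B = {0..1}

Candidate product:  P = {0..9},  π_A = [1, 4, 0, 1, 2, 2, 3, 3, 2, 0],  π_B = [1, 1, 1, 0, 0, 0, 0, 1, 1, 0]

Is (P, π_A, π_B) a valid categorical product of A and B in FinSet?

|A|·|B| = 5·2 = 10;  |P| = 10
Check the pairing map k ↦ (π_A(k), π_B(k)):
  0 : (1,1)
  1 : (4,1)
  2 : (0,1)
  3 : (1,0)
  4 : (2,0)
  5 : (2,0)  ✗ repeats pair of k=4
  6 : (3,0)
  7 : (3,1)
  8 : (2,1)
  9 : (0,0)
distinct pairs in image: 9 / 10 needed
  → (2,0) hit at k=4 and k=5

Answer: NOT A VALID PRODUCT — duplicate pair at indices 5,4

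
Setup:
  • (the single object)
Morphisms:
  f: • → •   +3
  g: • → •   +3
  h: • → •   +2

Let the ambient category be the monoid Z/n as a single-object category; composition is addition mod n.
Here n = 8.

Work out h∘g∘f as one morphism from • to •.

Answer: +0

Derivation:
  0 +3≡3 +3≡6 +2≡0  (mod 8)
composite: +0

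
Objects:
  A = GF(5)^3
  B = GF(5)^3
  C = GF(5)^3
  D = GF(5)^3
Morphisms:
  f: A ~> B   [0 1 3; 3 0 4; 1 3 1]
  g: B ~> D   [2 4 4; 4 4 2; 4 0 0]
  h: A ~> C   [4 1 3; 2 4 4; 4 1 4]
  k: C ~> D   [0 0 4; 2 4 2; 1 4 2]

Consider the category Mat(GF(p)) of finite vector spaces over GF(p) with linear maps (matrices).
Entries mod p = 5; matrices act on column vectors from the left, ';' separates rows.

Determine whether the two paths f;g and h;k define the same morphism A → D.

Path 1 = f;g:
  e0=(1,0,0) f~>(0,3,1) g~>(1,4,0)
  e1=(0,1,0) f~>(1,0,3) g~>(4,0,4)
  e2=(0,0,1) f~>(3,4,1) g~>(1,0,2)
  ⟦path⟧₁ = [1 4 1; 4 0 0; 0 4 2]
Path 2 = h;k:
  e0=(1,0,0) h~>(4,2,4) k~>(1,4,0)
  e1=(0,1,0) h~>(1,4,1) k~>(4,0,4)
  e2=(0,0,1) h~>(3,4,4) k~>(1,0,2)
  ⟦path⟧₂ = [1 4 1; 4 0 0; 0 4 2]
Equal? same morphism ✓

Answer: COMMUTES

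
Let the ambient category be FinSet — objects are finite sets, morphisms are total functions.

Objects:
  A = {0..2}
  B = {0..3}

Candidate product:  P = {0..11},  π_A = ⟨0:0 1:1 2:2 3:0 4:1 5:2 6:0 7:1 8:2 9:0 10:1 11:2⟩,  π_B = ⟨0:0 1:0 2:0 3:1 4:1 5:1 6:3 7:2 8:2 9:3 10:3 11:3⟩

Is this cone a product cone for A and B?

|A|·|B| = 3·4 = 12;  |P| = 12
Check the pairing map k ↦ (π_A(k), π_B(k)):
  0 : (0,0)
  1 : (1,0)
  2 : (2,0)
  3 : (0,1)
  4 : (1,1)
  5 : (2,1)
  6 : (0,3)
  7 : (1,2)
  8 : (2,2)
  9 : (0,3)  ✗ repeats pair of k=6
  10 : (1,3)
  11 : (2,3)
distinct pairs in image: 11 / 12 needed
  → (0,3) hit at k=6 and k=9

Answer: NOT A VALID PRODUCT — duplicate pair at indices 9,6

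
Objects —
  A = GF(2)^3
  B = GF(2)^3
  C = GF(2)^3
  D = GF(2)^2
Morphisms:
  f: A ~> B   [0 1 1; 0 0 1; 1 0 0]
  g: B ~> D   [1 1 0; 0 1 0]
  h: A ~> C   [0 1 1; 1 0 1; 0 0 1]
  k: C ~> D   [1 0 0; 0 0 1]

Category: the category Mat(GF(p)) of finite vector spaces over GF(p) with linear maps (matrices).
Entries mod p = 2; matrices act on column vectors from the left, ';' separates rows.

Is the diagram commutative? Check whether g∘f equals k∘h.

Path 1 = f;g:
  e0=(1,0,0) f~>(0,0,1) g~>(0,0)
  e1=(0,1,0) f~>(1,0,0) g~>(1,0)
  e2=(0,0,1) f~>(1,1,0) g~>(0,1)
  ⟦path⟧₁ = [0 1 0; 0 0 1]
Path 2 = h;k:
  e0=(1,0,0) h~>(0,1,0) k~>(0,0)
  e1=(0,1,0) h~>(1,0,0) k~>(1,0)
  e2=(0,0,1) h~>(1,1,1) k~>(1,1)
  ⟦path⟧₂ = [0 1 1; 0 0 1]
Equal? differ; not commutative

Answer: DOES NOT COMMUTE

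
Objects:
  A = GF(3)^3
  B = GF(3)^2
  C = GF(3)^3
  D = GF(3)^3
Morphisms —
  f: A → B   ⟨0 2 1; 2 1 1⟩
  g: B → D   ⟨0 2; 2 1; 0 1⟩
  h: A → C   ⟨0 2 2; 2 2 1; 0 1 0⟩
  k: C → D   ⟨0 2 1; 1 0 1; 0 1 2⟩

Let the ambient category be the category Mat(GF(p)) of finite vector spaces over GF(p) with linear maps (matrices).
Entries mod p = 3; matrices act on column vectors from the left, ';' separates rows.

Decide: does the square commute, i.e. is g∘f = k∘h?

Path 1 = f;g:
  e0=(1,0,0) f→(0,2) g→(1,2,2)
  e1=(0,1,0) f→(2,1) g→(2,2,1)
  e2=(0,0,1) f→(1,1) g→(2,0,1)
  ⟦path⟧₁ = ⟨1 2 2; 2 2 0; 2 1 1⟩
Path 2 = h;k:
  e0=(1,0,0) h→(0,2,0) k→(1,0,2)
  e1=(0,1,0) h→(2,2,1) k→(2,0,1)
  e2=(0,0,1) h→(2,1,0) k→(2,2,1)
  ⟦path⟧₂ = ⟨1 2 2; 0 0 2; 2 1 1⟩
Equal? NO — does not commute

Answer: DOES NOT COMMUTE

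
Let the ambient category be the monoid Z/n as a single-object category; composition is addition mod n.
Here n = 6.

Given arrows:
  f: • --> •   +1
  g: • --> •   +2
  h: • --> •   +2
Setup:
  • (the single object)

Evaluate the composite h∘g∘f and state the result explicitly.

Answer: +5

Work:
  0 +1≡1 +2≡3 +2≡5  (mod 6)
result: +5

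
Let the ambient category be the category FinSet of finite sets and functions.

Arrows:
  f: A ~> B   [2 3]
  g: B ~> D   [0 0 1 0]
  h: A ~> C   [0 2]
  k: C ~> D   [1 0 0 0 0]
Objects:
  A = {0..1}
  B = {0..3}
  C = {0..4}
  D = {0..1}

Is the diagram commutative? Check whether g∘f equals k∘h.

Answer: COMMUTES

Derivation:
1) trace f;g:
  0 f~>2 g~>1
  1 f~>3 g~>0
  composite₁ = [1 0]
2) trace h;k:
  0 h~>0 k~>1
  1 h~>2 k~>0
  composite₂ = [1 0]
Equal? equal; square commutes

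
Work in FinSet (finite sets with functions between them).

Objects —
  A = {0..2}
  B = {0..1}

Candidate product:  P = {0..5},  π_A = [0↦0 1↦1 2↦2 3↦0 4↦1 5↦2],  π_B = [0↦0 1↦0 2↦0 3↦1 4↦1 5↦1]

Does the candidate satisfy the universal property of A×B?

|A|·|B| = 3·2 = 6;  |P| = 6
Check the pairing map k ↦ (π_A(k), π_B(k)):
  0 ↦ (0,0)
  1 ↦ (1,0)
  2 ↦ (2,0)
  3 ↦ (0,1)
  4 ↦ (1,1)
  5 ↦ (2,1)
distinct pairs in image: 6 / 6 needed
  → bijection onto A×B; projections well-typed.

Answer: VALID PRODUCT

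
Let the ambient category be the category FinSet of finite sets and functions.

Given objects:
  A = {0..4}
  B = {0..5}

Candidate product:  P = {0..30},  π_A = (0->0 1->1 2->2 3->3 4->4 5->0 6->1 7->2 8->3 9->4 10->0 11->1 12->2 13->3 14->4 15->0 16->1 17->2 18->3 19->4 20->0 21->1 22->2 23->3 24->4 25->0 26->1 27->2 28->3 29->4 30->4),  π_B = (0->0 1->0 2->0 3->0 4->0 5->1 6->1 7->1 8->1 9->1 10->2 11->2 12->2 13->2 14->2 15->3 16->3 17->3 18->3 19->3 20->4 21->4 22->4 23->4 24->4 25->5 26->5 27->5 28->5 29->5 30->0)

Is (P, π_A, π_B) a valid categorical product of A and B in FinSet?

Answer: NOT A VALID PRODUCT — |P|=31 ≠ |A|·|B|=30

Derivation:
|A|·|B| = 5·6 = 30;  |P| = 31
  → cardinalities differ; no bijection possible.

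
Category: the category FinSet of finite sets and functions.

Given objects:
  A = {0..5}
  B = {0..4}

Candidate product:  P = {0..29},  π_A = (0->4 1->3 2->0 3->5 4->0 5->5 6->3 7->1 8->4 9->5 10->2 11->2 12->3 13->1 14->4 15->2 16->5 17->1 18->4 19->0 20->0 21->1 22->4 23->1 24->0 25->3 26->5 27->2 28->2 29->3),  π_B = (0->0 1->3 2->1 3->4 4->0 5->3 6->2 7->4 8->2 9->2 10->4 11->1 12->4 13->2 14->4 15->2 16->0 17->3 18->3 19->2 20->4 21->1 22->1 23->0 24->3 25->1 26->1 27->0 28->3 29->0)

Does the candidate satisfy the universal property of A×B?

Answer: VALID PRODUCT

Work:
|A|·|B| = 6·5 = 30;  |P| = 30
Check the pairing map k ↦ (π_A(k), π_B(k)):
  0 -> (4,0)
  1 -> (3,3)
  2 -> (0,1)
  3 -> (5,4)
  4 -> (0,0)
  5 -> (5,3)
  6 -> (3,2)
  7 -> (1,4)
  8 -> (4,2)
  9 -> (5,2)
  10 -> (2,4)
  11 -> (2,1)
  12 -> (3,4)
  13 -> (1,2)
  14 -> (4,4)
  15 -> (2,2)
  16 -> (5,0)
  17 -> (1,3)
  18 -> (4,3)
  19 -> (0,2)
  20 -> (0,4)
  21 -> (1,1)
  22 -> (4,1)
  23 -> (1,0)
  24 -> (0,3)
  25 -> (3,1)
  26 -> (5,1)
  27 -> (2,0)
  28 -> (2,3)
  29 -> (3,0)
distinct pairs in image: 30 / 30 needed
  → bijection onto A×B; projections well-typed.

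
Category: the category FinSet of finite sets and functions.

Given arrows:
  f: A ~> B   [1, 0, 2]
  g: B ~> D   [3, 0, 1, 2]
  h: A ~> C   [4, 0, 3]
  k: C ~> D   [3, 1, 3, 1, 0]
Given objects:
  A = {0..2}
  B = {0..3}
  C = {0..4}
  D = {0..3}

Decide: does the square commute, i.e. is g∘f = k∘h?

1) trace f;g:
  0 f~>1 g~>0
  1 f~>0 g~>3
  2 f~>2 g~>1
  result₁ = [0, 3, 1]
2) trace h;k:
  0 h~>4 k~>0
  1 h~>0 k~>3
  2 h~>3 k~>1
  result₂ = [0, 3, 1]
Equal? same morphism ✓

Answer: COMMUTES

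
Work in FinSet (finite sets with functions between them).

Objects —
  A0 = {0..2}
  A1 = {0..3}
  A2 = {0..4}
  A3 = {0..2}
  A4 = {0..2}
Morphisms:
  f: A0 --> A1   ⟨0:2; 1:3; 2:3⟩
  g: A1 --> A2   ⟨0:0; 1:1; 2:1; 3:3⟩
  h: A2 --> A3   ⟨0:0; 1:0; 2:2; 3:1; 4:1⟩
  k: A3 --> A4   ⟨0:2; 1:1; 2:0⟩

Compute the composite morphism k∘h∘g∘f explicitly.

  0 f-->2 g-->1 h-->0 k-->2
  1 f-->3 g-->3 h-->1 k-->1
  2 f-->3 g-->3 h-->1 k-->1
result: ⟨0:2; 1:1; 2:1⟩

Answer: ⟨0:2; 1:1; 2:1⟩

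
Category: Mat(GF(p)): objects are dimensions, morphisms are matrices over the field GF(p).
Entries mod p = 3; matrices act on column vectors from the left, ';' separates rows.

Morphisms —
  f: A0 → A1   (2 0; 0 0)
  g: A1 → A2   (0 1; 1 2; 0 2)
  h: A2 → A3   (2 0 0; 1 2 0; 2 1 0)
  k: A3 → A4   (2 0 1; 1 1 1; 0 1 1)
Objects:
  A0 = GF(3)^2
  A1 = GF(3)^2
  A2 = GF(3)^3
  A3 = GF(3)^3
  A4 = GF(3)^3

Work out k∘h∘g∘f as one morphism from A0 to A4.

Answer: (2 0; 0 0; 0 0)

Derivation:
  e0=(1,0) f→(2,0) g→(0,2,0) h→(0,1,2) k→(2,0,0)
  e1=(0,1) f→(0,0) g→(0,0,0) h→(0,0,0) k→(0,0,0)
composite: (2 0; 0 0; 0 0)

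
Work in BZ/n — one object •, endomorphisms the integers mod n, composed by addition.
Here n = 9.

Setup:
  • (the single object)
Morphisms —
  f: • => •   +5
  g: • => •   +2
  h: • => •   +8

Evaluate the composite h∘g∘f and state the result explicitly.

Answer: +6

Derivation:
  0 +5≡5 +2≡7 +8≡6  (mod 9)
⟦path⟧: +6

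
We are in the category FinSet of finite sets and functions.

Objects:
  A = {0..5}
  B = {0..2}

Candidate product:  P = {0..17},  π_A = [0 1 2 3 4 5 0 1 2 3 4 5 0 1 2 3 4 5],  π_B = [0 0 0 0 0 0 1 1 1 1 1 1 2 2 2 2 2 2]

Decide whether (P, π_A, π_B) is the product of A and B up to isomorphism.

|A|·|B| = 6·3 = 18;  |P| = 18
Check the pairing map k ↦ (π_A(k), π_B(k)):
  0 : (0,0)
  1 : (1,0)
  2 : (2,0)
  3 : (3,0)
  4 : (4,0)
  5 : (5,0)
  6 : (0,1)
  7 : (1,1)
  8 : (2,1)
  9 : (3,1)
  10 : (4,1)
  11 : (5,1)
  12 : (0,2)
  13 : (1,2)
  14 : (2,2)
  15 : (3,2)
  16 : (4,2)
  17 : (5,2)
distinct pairs in image: 18 / 18 needed
  → bijection onto A×B; projections well-typed.

Answer: VALID PRODUCT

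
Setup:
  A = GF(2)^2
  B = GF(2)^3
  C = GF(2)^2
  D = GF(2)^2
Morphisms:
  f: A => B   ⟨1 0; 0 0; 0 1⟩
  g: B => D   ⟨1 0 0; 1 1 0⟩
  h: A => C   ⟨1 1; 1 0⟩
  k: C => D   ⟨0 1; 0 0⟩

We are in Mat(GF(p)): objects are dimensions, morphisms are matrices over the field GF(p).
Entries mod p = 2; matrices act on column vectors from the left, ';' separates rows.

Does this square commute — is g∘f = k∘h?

Answer: DOES NOT COMMUTE

Work:
Along f;g (path 1):
  e0=(1,0) f=>(1,0,0) g=>(1,1)
  e1=(0,1) f=>(0,0,1) g=>(0,0)
  result₁ = ⟨1 0; 1 0⟩
Along h;k (path 2):
  e0=(1,0) h=>(1,1) k=>(1,0)
  e1=(0,1) h=>(1,0) k=>(0,0)
  result₂ = ⟨1 0; 0 0⟩
Equal? NO — does not commute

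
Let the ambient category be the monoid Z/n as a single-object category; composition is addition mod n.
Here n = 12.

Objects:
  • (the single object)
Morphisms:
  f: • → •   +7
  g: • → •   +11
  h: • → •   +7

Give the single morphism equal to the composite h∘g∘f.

Answer: +1

Derivation:
  0 +7≡7 +11≡6 +7≡1  (mod 12)
result: +1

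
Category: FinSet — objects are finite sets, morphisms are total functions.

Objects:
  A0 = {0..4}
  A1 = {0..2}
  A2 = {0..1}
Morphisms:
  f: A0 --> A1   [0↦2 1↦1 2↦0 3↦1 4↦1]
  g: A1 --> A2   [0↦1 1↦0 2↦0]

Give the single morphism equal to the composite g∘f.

  0 f-->2 g-->0
  1 f-->1 g-->0
  2 f-->0 g-->1
  3 f-->1 g-->0
  4 f-->1 g-->0
result: [0↦0 1↦0 2↦1 3↦0 4↦0]

Answer: [0↦0 1↦0 2↦1 3↦0 4↦0]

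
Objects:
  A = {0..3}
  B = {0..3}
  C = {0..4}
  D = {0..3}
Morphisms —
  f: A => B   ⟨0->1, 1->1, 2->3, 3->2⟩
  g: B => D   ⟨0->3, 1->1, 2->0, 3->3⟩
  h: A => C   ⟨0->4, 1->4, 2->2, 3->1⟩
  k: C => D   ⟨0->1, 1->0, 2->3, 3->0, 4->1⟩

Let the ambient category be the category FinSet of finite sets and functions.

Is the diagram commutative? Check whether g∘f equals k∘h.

Answer: COMMUTES

Derivation:
1) trace f;g:
  0 f=>1 g=>1
  1 f=>1 g=>1
  2 f=>3 g=>3
  3 f=>2 g=>0
  ⟦path⟧₁ = ⟨0->1, 1->1, 2->3, 3->0⟩
2) trace h;k:
  0 h=>4 k=>1
  1 h=>4 k=>1
  2 h=>2 k=>3
  3 h=>1 k=>0
  ⟦path⟧₂ = ⟨0->1, 1->1, 2->3, 3->0⟩
Equal? equal; square commutes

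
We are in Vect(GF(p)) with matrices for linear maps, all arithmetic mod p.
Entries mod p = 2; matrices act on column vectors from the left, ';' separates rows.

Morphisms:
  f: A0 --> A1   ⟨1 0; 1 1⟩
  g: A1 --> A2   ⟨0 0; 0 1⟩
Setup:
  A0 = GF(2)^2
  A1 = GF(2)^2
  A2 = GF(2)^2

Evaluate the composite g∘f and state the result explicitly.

  e0=[1,0] f-->[1,1] g-->[0,1]
  e1=[0,1] f-->[0,1] g-->[0,1]
composite: ⟨0 0; 1 1⟩

Answer: ⟨0 0; 1 1⟩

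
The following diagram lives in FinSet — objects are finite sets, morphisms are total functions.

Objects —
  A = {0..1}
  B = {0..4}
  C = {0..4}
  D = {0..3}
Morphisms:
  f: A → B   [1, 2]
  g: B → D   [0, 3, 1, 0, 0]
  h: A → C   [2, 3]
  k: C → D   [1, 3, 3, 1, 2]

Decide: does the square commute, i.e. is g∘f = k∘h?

Along f;g (path 1):
  0 f→1 g→3
  1 f→2 g→1
  result₁ = [3, 1]
Along h;k (path 2):
  0 h→2 k→3
  1 h→3 k→1
  result₂ = [3, 1]
Equal? YES — commutes

Answer: COMMUTES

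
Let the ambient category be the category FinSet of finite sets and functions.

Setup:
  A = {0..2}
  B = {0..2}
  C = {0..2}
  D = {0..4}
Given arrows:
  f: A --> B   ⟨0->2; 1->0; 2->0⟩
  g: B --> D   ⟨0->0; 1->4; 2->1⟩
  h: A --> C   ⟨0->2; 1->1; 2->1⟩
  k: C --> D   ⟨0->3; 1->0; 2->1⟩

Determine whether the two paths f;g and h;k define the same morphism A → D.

Along f;g (path 1):
  0 f-->2 g-->1
  1 f-->0 g-->0
  2 f-->0 g-->0
  result₁ = ⟨0->1; 1->0; 2->0⟩
Along h;k (path 2):
  0 h-->2 k-->1
  1 h-->1 k-->0
  2 h-->1 k-->0
  result₂ = ⟨0->1; 1->0; 2->0⟩
Equal? YES — commutes

Answer: COMMUTES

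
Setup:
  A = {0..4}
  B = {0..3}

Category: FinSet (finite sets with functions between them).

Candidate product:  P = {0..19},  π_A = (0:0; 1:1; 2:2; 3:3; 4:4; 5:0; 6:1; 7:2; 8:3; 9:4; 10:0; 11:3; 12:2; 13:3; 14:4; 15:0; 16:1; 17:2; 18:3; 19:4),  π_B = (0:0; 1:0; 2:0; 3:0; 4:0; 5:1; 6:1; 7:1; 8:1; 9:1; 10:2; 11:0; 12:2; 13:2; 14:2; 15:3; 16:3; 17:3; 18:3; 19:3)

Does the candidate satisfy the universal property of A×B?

|A|·|B| = 5·4 = 20;  |P| = 20
Check the pairing map k ↦ (π_A(k), π_B(k)):
  0 : (0,0)
  1 : (1,0)
  2 : (2,0)
  3 : (3,0)
  4 : (4,0)
  5 : (0,1)
  6 : (1,1)
  7 : (2,1)
  8 : (3,1)
  9 : (4,1)
  10 : (0,2)
  11 : (3,0)  ✗ repeats pair of k=3
  12 : (2,2)
  13 : (3,2)
  14 : (4,2)
  15 : (0,3)
  16 : (1,3)
  17 : (2,3)
  18 : (3,3)
  19 : (4,3)
distinct pairs in image: 19 / 20 needed
  → (3,0) hit at k=3 and k=11

Answer: NOT A VALID PRODUCT — duplicate pair at indices 3,11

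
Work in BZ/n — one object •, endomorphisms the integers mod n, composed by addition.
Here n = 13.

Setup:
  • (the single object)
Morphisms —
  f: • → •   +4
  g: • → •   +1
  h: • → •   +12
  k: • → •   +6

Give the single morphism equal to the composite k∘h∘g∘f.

  0 +4≡4 +1≡5 +12≡4 +6≡10  (mod 13)
result: +10

Answer: +10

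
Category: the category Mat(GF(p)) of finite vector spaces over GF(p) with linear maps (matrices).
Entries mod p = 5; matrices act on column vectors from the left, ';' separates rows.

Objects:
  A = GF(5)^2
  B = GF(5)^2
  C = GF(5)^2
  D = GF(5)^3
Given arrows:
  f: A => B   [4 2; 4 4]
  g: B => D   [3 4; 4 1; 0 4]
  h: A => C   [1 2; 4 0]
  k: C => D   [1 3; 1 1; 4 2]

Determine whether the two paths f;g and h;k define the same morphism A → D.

Path 1 = f;g:
  e0=(1,0) f=>(4,4) g=>(3,0,1)
  e1=(0,1) f=>(2,4) g=>(2,2,1)
  composite₁ = [3 2; 0 2; 1 1]
Path 2 = h;k:
  e0=(1,0) h=>(1,4) k=>(3,0,2)
  e1=(0,1) h=>(2,0) k=>(2,2,3)
  composite₂ = [3 2; 0 2; 2 3]
Equal? differ; not commutative

Answer: DOES NOT COMMUTE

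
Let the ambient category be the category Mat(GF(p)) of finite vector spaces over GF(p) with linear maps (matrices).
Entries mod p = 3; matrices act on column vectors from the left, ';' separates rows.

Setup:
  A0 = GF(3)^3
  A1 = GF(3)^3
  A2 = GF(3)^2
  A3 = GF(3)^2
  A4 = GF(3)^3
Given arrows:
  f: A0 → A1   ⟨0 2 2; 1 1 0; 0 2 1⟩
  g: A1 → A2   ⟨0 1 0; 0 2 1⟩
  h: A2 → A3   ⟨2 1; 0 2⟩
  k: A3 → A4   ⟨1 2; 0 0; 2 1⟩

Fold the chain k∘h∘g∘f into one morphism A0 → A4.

  e0=(1,0,0) f→(0,1,0) g→(1,2) h→(1,1) k→(0,0,0)
  e1=(0,1,0) f→(2,1,2) g→(1,1) h→(0,2) k→(1,0,2)
  e2=(0,0,1) f→(2,0,1) g→(0,1) h→(1,2) k→(2,0,1)
⟦path⟧: ⟨0 1 2; 0 0 0; 0 2 1⟩

Answer: ⟨0 1 2; 0 0 0; 0 2 1⟩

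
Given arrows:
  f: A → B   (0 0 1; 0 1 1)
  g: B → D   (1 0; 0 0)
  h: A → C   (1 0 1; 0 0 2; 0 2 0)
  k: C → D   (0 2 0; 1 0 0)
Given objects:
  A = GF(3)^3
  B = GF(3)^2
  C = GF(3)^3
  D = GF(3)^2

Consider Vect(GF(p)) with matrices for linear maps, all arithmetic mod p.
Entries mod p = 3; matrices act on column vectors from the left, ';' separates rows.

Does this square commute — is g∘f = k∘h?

Answer: DOES NOT COMMUTE

Derivation:
Along f;g (path 1):
  e0=(1,0,0) f→(0,0) g→(0,0)
  e1=(0,1,0) f→(0,1) g→(0,0)
  e2=(0,0,1) f→(1,1) g→(1,0)
  result₁ = (0 0 1; 0 0 0)
Along h;k (path 2):
  e0=(1,0,0) h→(1,0,0) k→(0,1)
  e1=(0,1,0) h→(0,0,2) k→(0,0)
  e2=(0,0,1) h→(1,2,0) k→(1,1)
  result₂ = (0 0 1; 1 0 1)
Equal? differ; not commutative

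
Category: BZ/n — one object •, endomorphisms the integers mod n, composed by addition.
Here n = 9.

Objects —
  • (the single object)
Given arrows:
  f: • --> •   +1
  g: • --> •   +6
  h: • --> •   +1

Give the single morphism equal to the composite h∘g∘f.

  0 +1≡1 +6≡7 +1≡8  (mod 9)
result: +8

Answer: +8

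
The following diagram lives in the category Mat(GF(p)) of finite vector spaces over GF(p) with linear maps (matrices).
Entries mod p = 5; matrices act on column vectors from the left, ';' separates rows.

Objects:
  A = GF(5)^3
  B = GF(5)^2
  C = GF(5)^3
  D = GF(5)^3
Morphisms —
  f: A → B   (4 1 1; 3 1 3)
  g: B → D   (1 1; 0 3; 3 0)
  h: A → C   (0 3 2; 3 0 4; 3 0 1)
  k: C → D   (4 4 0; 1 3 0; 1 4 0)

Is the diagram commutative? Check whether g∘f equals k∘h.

Answer: COMMUTES

Trace:
Along f;g (path 1):
  e0=⟨1,0,0⟩ f→⟨4,3⟩ g→⟨2,4,2⟩
  e1=⟨0,1,0⟩ f→⟨1,1⟩ g→⟨2,3,3⟩
  e2=⟨0,0,1⟩ f→⟨1,3⟩ g→⟨4,4,3⟩
  ⟦path⟧₁ = (2 2 4; 4 3 4; 2 3 3)
Along h;k (path 2):
  e0=⟨1,0,0⟩ h→⟨0,3,3⟩ k→⟨2,4,2⟩
  e1=⟨0,1,0⟩ h→⟨3,0,0⟩ k→⟨2,3,3⟩
  e2=⟨0,0,1⟩ h→⟨2,4,1⟩ k→⟨4,4,3⟩
  ⟦path⟧₂ = (2 2 4; 4 3 4; 2 3 3)
Equal? same morphism ✓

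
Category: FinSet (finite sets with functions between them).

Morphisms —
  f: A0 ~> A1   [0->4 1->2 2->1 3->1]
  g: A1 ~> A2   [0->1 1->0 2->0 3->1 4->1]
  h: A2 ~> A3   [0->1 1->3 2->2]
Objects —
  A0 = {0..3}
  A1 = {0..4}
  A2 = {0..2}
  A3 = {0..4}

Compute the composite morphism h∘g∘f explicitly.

Answer: [0->3 1->1 2->1 3->1]

Derivation:
  0 f~>4 g~>1 h~>3
  1 f~>2 g~>0 h~>1
  2 f~>1 g~>0 h~>1
  3 f~>1 g~>0 h~>1
composite: [0->3 1->1 2->1 3->1]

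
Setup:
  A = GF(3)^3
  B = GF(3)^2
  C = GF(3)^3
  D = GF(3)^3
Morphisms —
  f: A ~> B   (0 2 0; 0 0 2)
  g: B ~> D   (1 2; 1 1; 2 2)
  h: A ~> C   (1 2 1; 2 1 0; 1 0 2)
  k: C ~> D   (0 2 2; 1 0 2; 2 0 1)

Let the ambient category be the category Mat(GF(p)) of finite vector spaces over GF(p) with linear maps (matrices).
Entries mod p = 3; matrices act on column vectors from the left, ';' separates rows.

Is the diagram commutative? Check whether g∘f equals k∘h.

Along f;g (path 1):
  e0=[1,0,0] f~>[0,0] g~>[0,0,0]
  e1=[0,1,0] f~>[2,0] g~>[2,2,1]
  e2=[0,0,1] f~>[0,2] g~>[1,2,1]
  result₁ = (0 2 1; 0 2 2; 0 1 1)
Along h;k (path 2):
  e0=[1,0,0] h~>[1,2,1] k~>[0,0,0]
  e1=[0,1,0] h~>[2,1,0] k~>[2,2,1]
  e2=[0,0,1] h~>[1,0,2] k~>[1,2,1]
  result₂ = (0 2 1; 0 2 2; 0 1 1)
Equal? same morphism ✓

Answer: COMMUTES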